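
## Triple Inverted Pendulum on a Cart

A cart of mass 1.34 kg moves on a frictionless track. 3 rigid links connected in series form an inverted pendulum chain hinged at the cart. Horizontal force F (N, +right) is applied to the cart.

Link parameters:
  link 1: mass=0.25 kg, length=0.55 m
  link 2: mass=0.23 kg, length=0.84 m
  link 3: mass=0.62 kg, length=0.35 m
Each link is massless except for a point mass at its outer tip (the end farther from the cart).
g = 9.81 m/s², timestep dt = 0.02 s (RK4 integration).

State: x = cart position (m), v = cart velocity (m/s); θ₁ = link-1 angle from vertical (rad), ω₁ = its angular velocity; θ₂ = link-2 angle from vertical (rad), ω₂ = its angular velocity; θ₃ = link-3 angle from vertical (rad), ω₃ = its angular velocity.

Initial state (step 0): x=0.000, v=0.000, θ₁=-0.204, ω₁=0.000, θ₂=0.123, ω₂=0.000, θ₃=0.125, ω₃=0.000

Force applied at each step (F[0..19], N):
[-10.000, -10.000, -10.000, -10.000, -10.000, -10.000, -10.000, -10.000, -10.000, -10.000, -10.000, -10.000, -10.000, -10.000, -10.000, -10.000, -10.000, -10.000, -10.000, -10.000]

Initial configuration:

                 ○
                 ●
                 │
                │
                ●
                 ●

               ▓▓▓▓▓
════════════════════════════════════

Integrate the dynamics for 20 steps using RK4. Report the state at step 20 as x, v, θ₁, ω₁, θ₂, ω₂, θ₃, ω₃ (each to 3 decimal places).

apply F[0]=-10.000 → step 1: x=-0.001, v=-0.123, θ₁=-0.206, ω₁=-0.156, θ₂=0.126, ω₂=0.270, θ₃=0.125, ω₃=0.002
apply F[1]=-10.000 → step 2: x=-0.005, v=-0.245, θ₁=-0.210, ω₁=-0.312, θ₂=0.134, ω₂=0.543, θ₃=0.125, ω₃=-0.005
apply F[2]=-10.000 → step 3: x=-0.011, v=-0.369, θ₁=-0.218, ω₁=-0.465, θ₂=0.147, ω₂=0.821, θ₃=0.125, ω₃=-0.027
apply F[3]=-10.000 → step 4: x=-0.020, v=-0.493, θ₁=-0.229, ω₁=-0.611, θ₂=0.167, ω₂=1.103, θ₃=0.124, ω₃=-0.069
apply F[4]=-10.000 → step 5: x=-0.031, v=-0.618, θ₁=-0.242, ω₁=-0.745, θ₂=0.192, ω₂=1.389, θ₃=0.122, ω₃=-0.133
apply F[5]=-10.000 → step 6: x=-0.044, v=-0.744, θ₁=-0.258, ω₁=-0.858, θ₂=0.222, ω₂=1.671, θ₃=0.118, ω₃=-0.215
apply F[6]=-10.000 → step 7: x=-0.061, v=-0.872, θ₁=-0.276, ω₁=-0.942, θ₂=0.258, ω₂=1.946, θ₃=0.113, ω₃=-0.308
apply F[7]=-10.000 → step 8: x=-0.079, v=-1.002, θ₁=-0.296, ω₁=-0.990, θ₂=0.300, ω₂=2.207, θ₃=0.106, ω₃=-0.401
apply F[8]=-10.000 → step 9: x=-0.101, v=-1.134, θ₁=-0.316, ω₁=-0.999, θ₂=0.347, ω₂=2.451, θ₃=0.097, ω₃=-0.483
apply F[9]=-10.000 → step 10: x=-0.125, v=-1.267, θ₁=-0.336, ω₁=-0.967, θ₂=0.398, ω₂=2.677, θ₃=0.087, ω₃=-0.544
apply F[10]=-10.000 → step 11: x=-0.151, v=-1.401, θ₁=-0.354, ω₁=-0.898, θ₂=0.454, ω₂=2.886, θ₃=0.076, ω₃=-0.576
apply F[11]=-10.000 → step 12: x=-0.181, v=-1.536, θ₁=-0.371, ω₁=-0.791, θ₂=0.513, ω₂=3.081, θ₃=0.064, ω₃=-0.572
apply F[12]=-10.000 → step 13: x=-0.213, v=-1.670, θ₁=-0.386, ω₁=-0.650, θ₂=0.577, ω₂=3.266, θ₃=0.053, ω₃=-0.527
apply F[13]=-10.000 → step 14: x=-0.248, v=-1.805, θ₁=-0.397, ω₁=-0.477, θ₂=0.644, ω₂=3.443, θ₃=0.043, ω₃=-0.437
apply F[14]=-10.000 → step 15: x=-0.285, v=-1.940, θ₁=-0.405, ω₁=-0.271, θ₂=0.714, ω₂=3.615, θ₃=0.036, ω₃=-0.299
apply F[15]=-10.000 → step 16: x=-0.325, v=-2.075, θ₁=-0.408, ω₁=-0.033, θ₂=0.788, ω₂=3.786, θ₃=0.032, ω₃=-0.110
apply F[16]=-10.000 → step 17: x=-0.368, v=-2.210, θ₁=-0.406, ω₁=0.239, θ₂=0.866, ω₂=3.955, θ₃=0.032, ω₃=0.134
apply F[17]=-10.000 → step 18: x=-0.414, v=-2.345, θ₁=-0.398, ω₁=0.547, θ₂=0.947, ω₂=4.124, θ₃=0.037, ω₃=0.435
apply F[18]=-10.000 → step 19: x=-0.462, v=-2.480, θ₁=-0.383, ω₁=0.895, θ₂=1.031, ω₂=4.292, θ₃=0.050, ω₃=0.797
apply F[19]=-10.000 → step 20: x=-0.513, v=-2.615, θ₁=-0.362, ω₁=1.284, θ₂=1.118, ω₂=4.454, θ₃=0.070, ω₃=1.220

Answer: x=-0.513, v=-2.615, θ₁=-0.362, ω₁=1.284, θ₂=1.118, ω₂=4.454, θ₃=0.070, ω₃=1.220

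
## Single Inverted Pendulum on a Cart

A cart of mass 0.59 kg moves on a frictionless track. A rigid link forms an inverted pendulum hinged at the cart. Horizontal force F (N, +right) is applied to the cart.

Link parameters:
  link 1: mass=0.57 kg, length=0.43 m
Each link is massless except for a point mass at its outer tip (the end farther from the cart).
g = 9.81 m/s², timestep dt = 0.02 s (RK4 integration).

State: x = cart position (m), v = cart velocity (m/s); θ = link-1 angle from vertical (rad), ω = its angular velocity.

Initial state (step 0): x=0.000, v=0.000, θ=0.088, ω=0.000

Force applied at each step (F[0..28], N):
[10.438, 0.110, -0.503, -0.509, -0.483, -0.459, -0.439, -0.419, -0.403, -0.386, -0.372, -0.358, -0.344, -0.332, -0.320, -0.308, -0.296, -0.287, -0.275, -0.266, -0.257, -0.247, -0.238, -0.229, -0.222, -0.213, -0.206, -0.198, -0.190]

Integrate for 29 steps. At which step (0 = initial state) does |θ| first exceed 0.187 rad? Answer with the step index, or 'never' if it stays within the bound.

apply F[0]=+10.438 → step 1: x=0.003, v=0.335, θ=0.081, ω=-0.738
apply F[1]=+0.110 → step 2: x=0.010, v=0.326, θ=0.066, ω=-0.682
apply F[2]=-0.503 → step 3: x=0.016, v=0.298, θ=0.054, ω=-0.590
apply F[3]=-0.509 → step 4: x=0.022, v=0.271, θ=0.043, ω=-0.507
apply F[4]=-0.483 → step 5: x=0.027, v=0.248, θ=0.033, ω=-0.435
apply F[5]=-0.459 → step 6: x=0.032, v=0.227, θ=0.025, ω=-0.373
apply F[6]=-0.439 → step 7: x=0.036, v=0.208, θ=0.018, ω=-0.319
apply F[7]=-0.419 → step 8: x=0.040, v=0.191, θ=0.013, ω=-0.272
apply F[8]=-0.403 → step 9: x=0.044, v=0.175, θ=0.008, ω=-0.231
apply F[9]=-0.386 → step 10: x=0.047, v=0.161, θ=0.003, ω=-0.196
apply F[10]=-0.372 → step 11: x=0.050, v=0.148, θ=-0.000, ω=-0.165
apply F[11]=-0.358 → step 12: x=0.053, v=0.137, θ=-0.003, ω=-0.139
apply F[12]=-0.344 → step 13: x=0.056, v=0.126, θ=-0.006, ω=-0.116
apply F[13]=-0.332 → step 14: x=0.058, v=0.116, θ=-0.008, ω=-0.096
apply F[14]=-0.320 → step 15: x=0.060, v=0.107, θ=-0.010, ω=-0.079
apply F[15]=-0.308 → step 16: x=0.062, v=0.098, θ=-0.011, ω=-0.064
apply F[16]=-0.296 → step 17: x=0.064, v=0.090, θ=-0.012, ω=-0.051
apply F[17]=-0.287 → step 18: x=0.066, v=0.083, θ=-0.013, ω=-0.040
apply F[18]=-0.275 → step 19: x=0.068, v=0.076, θ=-0.014, ω=-0.031
apply F[19]=-0.266 → step 20: x=0.069, v=0.070, θ=-0.015, ω=-0.023
apply F[20]=-0.257 → step 21: x=0.070, v=0.064, θ=-0.015, ω=-0.016
apply F[21]=-0.247 → step 22: x=0.072, v=0.059, θ=-0.015, ω=-0.010
apply F[22]=-0.238 → step 23: x=0.073, v=0.054, θ=-0.015, ω=-0.005
apply F[23]=-0.229 → step 24: x=0.074, v=0.049, θ=-0.015, ω=-0.000
apply F[24]=-0.222 → step 25: x=0.075, v=0.044, θ=-0.015, ω=0.003
apply F[25]=-0.213 → step 26: x=0.076, v=0.040, θ=-0.015, ω=0.007
apply F[26]=-0.206 → step 27: x=0.076, v=0.036, θ=-0.015, ω=0.009
apply F[27]=-0.198 → step 28: x=0.077, v=0.032, θ=-0.015, ω=0.011
apply F[28]=-0.190 → step 29: x=0.078, v=0.028, θ=-0.015, ω=0.013
max |θ| = 0.088 ≤ 0.187 over all 30 states.

Answer: never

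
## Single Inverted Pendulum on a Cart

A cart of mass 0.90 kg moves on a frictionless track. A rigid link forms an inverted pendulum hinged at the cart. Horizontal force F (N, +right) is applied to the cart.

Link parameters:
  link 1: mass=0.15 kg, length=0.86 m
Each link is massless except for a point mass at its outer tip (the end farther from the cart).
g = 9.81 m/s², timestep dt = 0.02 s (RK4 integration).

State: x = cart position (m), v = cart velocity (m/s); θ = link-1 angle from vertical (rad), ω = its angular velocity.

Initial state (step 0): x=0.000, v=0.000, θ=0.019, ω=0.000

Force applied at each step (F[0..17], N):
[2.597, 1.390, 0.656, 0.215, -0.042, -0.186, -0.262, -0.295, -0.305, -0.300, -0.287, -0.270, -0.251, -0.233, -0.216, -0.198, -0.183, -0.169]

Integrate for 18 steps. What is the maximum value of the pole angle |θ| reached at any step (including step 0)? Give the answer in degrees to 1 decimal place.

apply F[0]=+2.597 → step 1: x=0.001, v=0.057, θ=0.018, ω=-0.062
apply F[1]=+1.390 → step 2: x=0.002, v=0.087, θ=0.017, ω=-0.093
apply F[2]=+0.656 → step 3: x=0.004, v=0.101, θ=0.015, ω=-0.106
apply F[3]=+0.215 → step 4: x=0.006, v=0.106, θ=0.013, ω=-0.108
apply F[4]=-0.042 → step 5: x=0.008, v=0.104, θ=0.011, ω=-0.104
apply F[5]=-0.186 → step 6: x=0.010, v=0.100, θ=0.009, ω=-0.096
apply F[6]=-0.262 → step 7: x=0.012, v=0.094, θ=0.007, ω=-0.088
apply F[7]=-0.295 → step 8: x=0.014, v=0.087, θ=0.005, ω=-0.078
apply F[8]=-0.305 → step 9: x=0.016, v=0.080, θ=0.004, ω=-0.069
apply F[9]=-0.300 → step 10: x=0.017, v=0.074, θ=0.002, ω=-0.061
apply F[10]=-0.287 → step 11: x=0.018, v=0.067, θ=0.001, ω=-0.053
apply F[11]=-0.270 → step 12: x=0.020, v=0.061, θ=0.000, ω=-0.046
apply F[12]=-0.251 → step 13: x=0.021, v=0.056, θ=-0.001, ω=-0.039
apply F[13]=-0.233 → step 14: x=0.022, v=0.050, θ=-0.001, ω=-0.034
apply F[14]=-0.216 → step 15: x=0.023, v=0.046, θ=-0.002, ω=-0.029
apply F[15]=-0.198 → step 16: x=0.024, v=0.041, θ=-0.003, ω=-0.024
apply F[16]=-0.183 → step 17: x=0.025, v=0.037, θ=-0.003, ω=-0.020
apply F[17]=-0.169 → step 18: x=0.025, v=0.034, θ=-0.003, ω=-0.017
Max |angle| over trajectory = 0.019 rad = 1.1°.

Answer: 1.1°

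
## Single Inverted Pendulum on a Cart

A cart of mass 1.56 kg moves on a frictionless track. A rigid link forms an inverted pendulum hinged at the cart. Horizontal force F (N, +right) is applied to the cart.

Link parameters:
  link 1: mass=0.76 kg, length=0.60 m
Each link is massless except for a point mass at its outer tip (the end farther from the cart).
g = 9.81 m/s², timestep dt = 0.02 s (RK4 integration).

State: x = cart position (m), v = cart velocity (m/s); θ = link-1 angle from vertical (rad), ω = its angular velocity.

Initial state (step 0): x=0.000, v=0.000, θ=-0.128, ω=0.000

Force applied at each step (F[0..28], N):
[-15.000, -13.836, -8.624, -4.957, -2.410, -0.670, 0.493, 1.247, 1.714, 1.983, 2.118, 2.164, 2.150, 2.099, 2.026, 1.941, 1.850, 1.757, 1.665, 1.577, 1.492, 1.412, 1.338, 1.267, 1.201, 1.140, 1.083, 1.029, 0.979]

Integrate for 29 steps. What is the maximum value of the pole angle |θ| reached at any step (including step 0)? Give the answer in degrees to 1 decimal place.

apply F[0]=-15.000 → step 1: x=-0.002, v=-0.179, θ=-0.125, ω=0.254
apply F[1]=-13.836 → step 2: x=-0.007, v=-0.344, θ=-0.118, ω=0.487
apply F[2]=-8.624 → step 3: x=-0.015, v=-0.443, θ=-0.107, ω=0.615
apply F[3]=-4.957 → step 4: x=-0.024, v=-0.497, θ=-0.094, ω=0.671
apply F[4]=-2.410 → step 5: x=-0.034, v=-0.520, θ=-0.081, ω=0.681
apply F[5]=-0.670 → step 6: x=-0.045, v=-0.522, θ=-0.067, ω=0.659
apply F[6]=+0.493 → step 7: x=-0.055, v=-0.510, θ=-0.055, ω=0.620
apply F[7]=+1.247 → step 8: x=-0.065, v=-0.489, θ=-0.043, ω=0.570
apply F[8]=+1.714 → step 9: x=-0.075, v=-0.464, θ=-0.032, ω=0.515
apply F[9]=+1.983 → step 10: x=-0.084, v=-0.436, θ=-0.022, ω=0.460
apply F[10]=+2.118 → step 11: x=-0.092, v=-0.407, θ=-0.013, ω=0.406
apply F[11]=+2.164 → step 12: x=-0.100, v=-0.378, θ=-0.006, ω=0.355
apply F[12]=+2.150 → step 13: x=-0.107, v=-0.350, θ=0.001, ω=0.308
apply F[13]=+2.099 → step 14: x=-0.114, v=-0.324, θ=0.007, ω=0.265
apply F[14]=+2.026 → step 15: x=-0.120, v=-0.299, θ=0.011, ω=0.226
apply F[15]=+1.941 → step 16: x=-0.126, v=-0.275, θ=0.016, ω=0.191
apply F[16]=+1.850 → step 17: x=-0.131, v=-0.253, θ=0.019, ω=0.160
apply F[17]=+1.757 → step 18: x=-0.136, v=-0.233, θ=0.022, ω=0.133
apply F[18]=+1.665 → step 19: x=-0.141, v=-0.214, θ=0.025, ω=0.109
apply F[19]=+1.577 → step 20: x=-0.145, v=-0.196, θ=0.026, ω=0.087
apply F[20]=+1.492 → step 21: x=-0.148, v=-0.179, θ=0.028, ω=0.069
apply F[21]=+1.412 → step 22: x=-0.152, v=-0.164, θ=0.029, ω=0.053
apply F[22]=+1.338 → step 23: x=-0.155, v=-0.150, θ=0.030, ω=0.038
apply F[23]=+1.267 → step 24: x=-0.158, v=-0.136, θ=0.031, ω=0.026
apply F[24]=+1.201 → step 25: x=-0.160, v=-0.124, θ=0.031, ω=0.016
apply F[25]=+1.140 → step 26: x=-0.163, v=-0.112, θ=0.031, ω=0.007
apply F[26]=+1.083 → step 27: x=-0.165, v=-0.101, θ=0.031, ω=-0.001
apply F[27]=+1.029 → step 28: x=-0.167, v=-0.091, θ=0.031, ω=-0.008
apply F[28]=+0.979 → step 29: x=-0.169, v=-0.082, θ=0.031, ω=-0.014
Max |angle| over trajectory = 0.128 rad = 7.3°.

Answer: 7.3°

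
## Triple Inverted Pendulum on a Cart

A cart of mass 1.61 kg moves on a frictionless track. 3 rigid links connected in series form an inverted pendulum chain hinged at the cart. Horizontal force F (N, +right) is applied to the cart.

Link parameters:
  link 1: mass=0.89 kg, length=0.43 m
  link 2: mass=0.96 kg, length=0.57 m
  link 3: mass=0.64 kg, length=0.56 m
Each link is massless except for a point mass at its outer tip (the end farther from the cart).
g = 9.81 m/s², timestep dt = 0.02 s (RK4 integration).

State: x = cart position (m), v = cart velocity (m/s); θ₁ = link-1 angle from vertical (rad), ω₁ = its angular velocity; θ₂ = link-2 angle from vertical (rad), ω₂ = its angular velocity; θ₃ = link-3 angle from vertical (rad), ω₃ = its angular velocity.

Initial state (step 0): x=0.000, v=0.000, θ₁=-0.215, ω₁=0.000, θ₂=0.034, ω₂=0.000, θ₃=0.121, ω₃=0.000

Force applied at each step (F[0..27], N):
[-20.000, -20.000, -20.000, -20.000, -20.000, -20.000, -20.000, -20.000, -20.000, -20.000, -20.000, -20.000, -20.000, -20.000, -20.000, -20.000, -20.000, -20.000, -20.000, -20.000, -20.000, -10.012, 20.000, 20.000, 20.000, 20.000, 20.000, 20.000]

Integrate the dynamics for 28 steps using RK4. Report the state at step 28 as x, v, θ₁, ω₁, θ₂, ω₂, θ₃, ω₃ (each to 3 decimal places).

apply F[0]=-20.000 → step 1: x=-0.002, v=-0.180, θ₁=-0.214, ω₁=0.106, θ₂=0.036, ω₂=0.230, θ₃=0.122, ω₃=0.051
apply F[1]=-20.000 → step 2: x=-0.007, v=-0.362, θ₁=-0.211, ω₁=0.216, θ₂=0.043, ω₂=0.463, θ₃=0.123, ω₃=0.100
apply F[2]=-20.000 → step 3: x=-0.016, v=-0.545, θ₁=-0.205, ω₁=0.333, θ₂=0.055, ω₂=0.698, θ₃=0.125, ω₃=0.144
apply F[3]=-20.000 → step 4: x=-0.029, v=-0.732, θ₁=-0.197, ω₁=0.462, θ₂=0.071, ω₂=0.939, θ₃=0.129, ω₃=0.180
apply F[4]=-20.000 → step 5: x=-0.046, v=-0.924, θ₁=-0.187, ω₁=0.607, θ₂=0.092, ω₂=1.184, θ₃=0.133, ω₃=0.207
apply F[5]=-20.000 → step 6: x=-0.066, v=-1.121, θ₁=-0.173, ω₁=0.775, θ₂=0.119, ω₂=1.435, θ₃=0.137, ω₃=0.222
apply F[6]=-20.000 → step 7: x=-0.090, v=-1.325, θ₁=-0.155, ω₁=0.974, θ₂=0.150, ω₂=1.687, θ₃=0.141, ω₃=0.224
apply F[7]=-20.000 → step 8: x=-0.119, v=-1.536, θ₁=-0.134, ω₁=1.213, θ₂=0.186, ω₂=1.938, θ₃=0.146, ω₃=0.214
apply F[8]=-20.000 → step 9: x=-0.152, v=-1.757, θ₁=-0.107, ω₁=1.502, θ₂=0.227, ω₂=2.180, θ₃=0.150, ω₃=0.193
apply F[9]=-20.000 → step 10: x=-0.189, v=-1.988, θ₁=-0.073, ω₁=1.855, θ₂=0.273, ω₂=2.403, θ₃=0.153, ω₃=0.164
apply F[10]=-20.000 → step 11: x=-0.232, v=-2.227, θ₁=-0.032, ω₁=2.281, θ₂=0.323, ω₂=2.593, θ₃=0.156, ω₃=0.134
apply F[11]=-20.000 → step 12: x=-0.279, v=-2.475, θ₁=0.019, ω₁=2.791, θ₂=0.377, ω₂=2.733, θ₃=0.159, ω₃=0.110
apply F[12]=-20.000 → step 13: x=-0.331, v=-2.726, θ₁=0.080, ω₁=3.388, θ₂=0.432, ω₂=2.803, θ₃=0.161, ω₃=0.106
apply F[13]=-20.000 → step 14: x=-0.388, v=-2.973, θ₁=0.155, ω₁=4.062, θ₂=0.488, ω₂=2.783, θ₃=0.163, ω₃=0.138
apply F[14]=-20.000 → step 15: x=-0.449, v=-3.203, θ₁=0.243, ω₁=4.785, θ₂=0.543, ω₂=2.662, θ₃=0.167, ω₃=0.225
apply F[15]=-20.000 → step 16: x=-0.515, v=-3.397, θ₁=0.346, ω₁=5.504, θ₂=0.594, ω₂=2.447, θ₃=0.173, ω₃=0.383
apply F[16]=-20.000 → step 17: x=-0.585, v=-3.537, θ₁=0.463, ω₁=6.148, θ₂=0.640, ω₂=2.178, θ₃=0.183, ω₃=0.621
apply F[17]=-20.000 → step 18: x=-0.656, v=-3.610, θ₁=0.591, ω₁=6.653, θ₂=0.681, ω₂=1.920, θ₃=0.198, ω₃=0.931
apply F[18]=-20.000 → step 19: x=-0.729, v=-3.619, θ₁=0.728, ω₁=6.992, θ₂=0.718, ω₂=1.742, θ₃=0.220, ω₃=1.289
apply F[19]=-20.000 → step 20: x=-0.801, v=-3.576, θ₁=0.870, ω₁=7.179, θ₂=0.752, ω₂=1.686, θ₃=0.250, ω₃=1.665
apply F[20]=-20.000 → step 21: x=-0.872, v=-3.498, θ₁=1.014, ω₁=7.256, θ₂=0.786, ω₂=1.766, θ₃=0.287, ω₃=2.036
apply F[21]=-10.012 → step 22: x=-0.940, v=-3.339, θ₁=1.159, ω₁=7.245, θ₂=0.823, ω₂=1.929, θ₃=0.331, ω₃=2.331
apply F[22]=+20.000 → step 23: x=-1.003, v=-2.988, θ₁=1.304, ω₁=7.270, θ₂=0.862, ω₂=1.998, θ₃=0.378, ω₃=2.448
apply F[23]=+20.000 → step 24: x=-1.060, v=-2.628, θ₁=1.451, ω₁=7.385, θ₂=0.903, ω₂=2.106, θ₃=0.429, ω₃=2.567
apply F[24]=+20.000 → step 25: x=-1.108, v=-2.251, θ₁=1.600, ω₁=7.580, θ₂=0.947, ω₂=2.269, θ₃=0.481, ω₃=2.693
apply F[25]=+20.000 → step 26: x=-1.149, v=-1.850, θ₁=1.754, ω₁=7.849, θ₂=0.994, ω₂=2.510, θ₃=0.536, ω₃=2.831
apply F[26]=+20.000 → step 27: x=-1.182, v=-1.423, θ₁=1.915, ω₁=8.189, θ₂=1.048, ω₂=2.856, θ₃=0.594, ω₃=2.986
apply F[27]=+20.000 → step 28: x=-1.206, v=-0.964, θ₁=2.082, ω₁=8.591, θ₂=1.109, ω₂=3.344, θ₃=0.656, ω₃=3.163

Answer: x=-1.206, v=-0.964, θ₁=2.082, ω₁=8.591, θ₂=1.109, ω₂=3.344, θ₃=0.656, ω₃=3.163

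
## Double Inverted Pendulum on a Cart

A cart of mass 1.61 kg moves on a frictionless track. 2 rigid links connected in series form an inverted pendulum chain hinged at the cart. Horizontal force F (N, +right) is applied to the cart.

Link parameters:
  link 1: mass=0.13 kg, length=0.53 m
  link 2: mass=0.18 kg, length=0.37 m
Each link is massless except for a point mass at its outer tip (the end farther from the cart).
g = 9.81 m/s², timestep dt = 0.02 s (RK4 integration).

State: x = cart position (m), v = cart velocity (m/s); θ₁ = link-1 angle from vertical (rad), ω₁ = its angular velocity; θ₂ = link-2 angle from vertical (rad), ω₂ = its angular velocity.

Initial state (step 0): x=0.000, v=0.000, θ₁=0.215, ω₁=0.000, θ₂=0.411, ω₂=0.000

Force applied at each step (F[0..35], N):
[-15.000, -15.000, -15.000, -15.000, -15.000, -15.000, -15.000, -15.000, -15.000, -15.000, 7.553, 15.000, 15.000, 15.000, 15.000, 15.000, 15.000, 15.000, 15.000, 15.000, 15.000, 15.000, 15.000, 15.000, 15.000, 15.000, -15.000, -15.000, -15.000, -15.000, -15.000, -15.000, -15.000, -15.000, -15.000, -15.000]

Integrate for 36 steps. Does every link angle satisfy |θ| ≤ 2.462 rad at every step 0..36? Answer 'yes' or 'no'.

Answer: no

Derivation:
apply F[0]=-15.000 → step 1: x=-0.002, v=-0.192, θ₁=0.219, ω₁=0.363, θ₂=0.413, ω₂=0.178
apply F[1]=-15.000 → step 2: x=-0.008, v=-0.384, θ₁=0.230, ω₁=0.731, θ₂=0.418, ω₂=0.348
apply F[2]=-15.000 → step 3: x=-0.017, v=-0.577, θ₁=0.248, ω₁=1.110, θ₂=0.427, ω₂=0.501
apply F[3]=-15.000 → step 4: x=-0.031, v=-0.769, θ₁=0.274, ω₁=1.505, θ₂=0.438, ω₂=0.628
apply F[4]=-15.000 → step 5: x=-0.048, v=-0.960, θ₁=0.308, ω₁=1.920, θ₂=0.452, ω₂=0.724
apply F[5]=-15.000 → step 6: x=-0.069, v=-1.151, θ₁=0.351, ω₁=2.356, θ₂=0.467, ω₂=0.784
apply F[6]=-15.000 → step 7: x=-0.094, v=-1.340, θ₁=0.403, ω₁=2.814, θ₂=0.483, ω₂=0.810
apply F[7]=-15.000 → step 8: x=-0.123, v=-1.526, θ₁=0.464, ω₁=3.289, θ₂=0.499, ω₂=0.810
apply F[8]=-15.000 → step 9: x=-0.155, v=-1.708, θ₁=0.534, ω₁=3.767, θ₂=0.515, ω₂=0.809
apply F[9]=-15.000 → step 10: x=-0.191, v=-1.884, θ₁=0.614, ω₁=4.232, θ₂=0.531, ω₂=0.844
apply F[10]=+7.553 → step 11: x=-0.228, v=-1.792, θ₁=0.700, ω₁=4.324, θ₂=0.548, ω₂=0.834
apply F[11]=+15.000 → step 12: x=-0.262, v=-1.613, θ₁=0.786, ω₁=4.354, θ₂=0.564, ω₂=0.761
apply F[12]=+15.000 → step 13: x=-0.292, v=-1.434, θ₁=0.874, ω₁=4.432, θ₂=0.579, ω₂=0.674
apply F[13]=+15.000 → step 14: x=-0.319, v=-1.254, θ₁=0.964, ω₁=4.552, θ₂=0.591, ω₂=0.589
apply F[14]=+15.000 → step 15: x=-0.342, v=-1.072, θ₁=1.057, ω₁=4.706, θ₂=0.602, ω₂=0.525
apply F[15]=+15.000 → step 16: x=-0.362, v=-0.887, θ₁=1.152, ω₁=4.886, θ₂=0.612, ω₂=0.504
apply F[16]=+15.000 → step 17: x=-0.378, v=-0.698, θ₁=1.252, ω₁=5.086, θ₂=0.623, ω₂=0.549
apply F[17]=+15.000 → step 18: x=-0.390, v=-0.506, θ₁=1.356, ω₁=5.304, θ₂=0.635, ω₂=0.680
apply F[18]=+15.000 → step 19: x=-0.398, v=-0.309, θ₁=1.464, ω₁=5.538, θ₂=0.651, ω₂=0.917
apply F[19]=+15.000 → step 20: x=-0.402, v=-0.109, θ₁=1.578, ω₁=5.786, θ₂=0.673, ω₂=1.278
apply F[20]=+15.000 → step 21: x=-0.402, v=0.096, θ₁=1.696, ω₁=6.046, θ₂=0.703, ω₂=1.785
apply F[21]=+15.000 → step 22: x=-0.398, v=0.305, θ₁=1.820, ω₁=6.313, θ₂=0.745, ω₂=2.457
apply F[22]=+15.000 → step 23: x=-0.390, v=0.519, θ₁=1.948, ω₁=6.575, θ₂=0.802, ω₂=3.314
apply F[23]=+15.000 → step 24: x=-0.378, v=0.736, θ₁=2.082, ω₁=6.810, θ₂=0.879, ω₂=4.372
apply F[24]=+15.000 → step 25: x=-0.361, v=0.956, θ₁=2.220, ω₁=6.981, θ₂=0.979, ω₂=5.640
apply F[25]=+15.000 → step 26: x=-0.339, v=1.177, θ₁=2.361, ω₁=7.034, θ₂=1.106, ω₂=7.111
apply F[26]=-15.000 → step 27: x=-0.317, v=1.036, θ₁=2.494, ω₁=6.268, θ₂=1.270, ω₂=9.310
apply F[27]=-15.000 → step 28: x=-0.298, v=0.887, θ₁=2.609, ω₁=5.110, θ₂=1.478, ω₂=11.412
apply F[28]=-15.000 → step 29: x=-0.282, v=0.735, θ₁=2.696, ω₁=3.509, θ₂=1.727, ω₂=13.544
apply F[29]=-15.000 → step 30: x=-0.269, v=0.589, θ₁=2.746, ω₁=1.415, θ₂=2.022, ω₂=16.057
apply F[30]=-15.000 → step 31: x=-0.258, v=0.476, θ₁=2.749, ω₁=-1.077, θ₂=2.375, ω₂=19.333
apply F[31]=-15.000 → step 32: x=-0.249, v=0.438, θ₁=2.711, ω₁=-2.186, θ₂=2.786, ω₂=21.078
apply F[32]=-15.000 → step 33: x=-0.241, v=0.388, θ₁=2.686, ω₁=-0.126, θ₂=3.183, ω₂=18.226
apply F[33]=-15.000 → step 34: x=-0.234, v=0.268, θ₁=2.707, ω₁=2.166, θ₂=3.516, ω₂=15.178
apply F[34]=-15.000 → step 35: x=-0.230, v=0.117, θ₁=2.768, ω₁=3.877, θ₂=3.795, ω₂=12.854
apply F[35]=-15.000 → step 36: x=-0.229, v=-0.048, θ₁=2.859, ω₁=5.082, θ₂=4.032, ω₂=10.859
Max |angle| over trajectory = 4.032 rad; bound = 2.462 → exceeded.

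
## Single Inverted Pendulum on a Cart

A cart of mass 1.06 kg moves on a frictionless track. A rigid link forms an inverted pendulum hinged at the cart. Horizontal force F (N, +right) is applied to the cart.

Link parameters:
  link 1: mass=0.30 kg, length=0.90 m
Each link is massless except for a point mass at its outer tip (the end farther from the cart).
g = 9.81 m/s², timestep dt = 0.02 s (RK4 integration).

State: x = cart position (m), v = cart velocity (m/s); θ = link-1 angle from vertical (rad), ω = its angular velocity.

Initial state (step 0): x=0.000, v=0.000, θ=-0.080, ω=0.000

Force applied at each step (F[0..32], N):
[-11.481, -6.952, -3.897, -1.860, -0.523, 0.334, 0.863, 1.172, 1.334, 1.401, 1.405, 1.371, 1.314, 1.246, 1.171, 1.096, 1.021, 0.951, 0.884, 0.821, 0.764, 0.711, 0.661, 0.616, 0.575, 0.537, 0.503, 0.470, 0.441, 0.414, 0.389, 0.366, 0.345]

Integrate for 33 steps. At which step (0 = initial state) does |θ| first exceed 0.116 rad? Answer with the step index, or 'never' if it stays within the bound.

Answer: never

Derivation:
apply F[0]=-11.481 → step 1: x=-0.002, v=-0.212, θ=-0.078, ω=0.217
apply F[1]=-6.952 → step 2: x=-0.008, v=-0.339, θ=-0.072, ω=0.342
apply F[2]=-3.897 → step 3: x=-0.015, v=-0.408, θ=-0.065, ω=0.404
apply F[3]=-1.860 → step 4: x=-0.024, v=-0.440, θ=-0.056, ω=0.426
apply F[4]=-0.523 → step 5: x=-0.032, v=-0.447, θ=-0.048, ω=0.422
apply F[5]=+0.334 → step 6: x=-0.041, v=-0.438, θ=-0.040, ω=0.403
apply F[6]=+0.863 → step 7: x=-0.050, v=-0.420, θ=-0.032, ω=0.375
apply F[7]=+1.172 → step 8: x=-0.058, v=-0.397, θ=-0.025, ω=0.343
apply F[8]=+1.334 → step 9: x=-0.066, v=-0.370, θ=-0.018, ω=0.309
apply F[9]=+1.401 → step 10: x=-0.073, v=-0.343, θ=-0.012, ω=0.275
apply F[10]=+1.405 → step 11: x=-0.079, v=-0.316, θ=-0.007, ω=0.243
apply F[11]=+1.371 → step 12: x=-0.086, v=-0.290, θ=-0.003, ω=0.213
apply F[12]=+1.314 → step 13: x=-0.091, v=-0.265, θ=0.001, ω=0.185
apply F[13]=+1.246 → step 14: x=-0.096, v=-0.242, θ=0.005, ω=0.160
apply F[14]=+1.171 → step 15: x=-0.101, v=-0.220, θ=0.008, ω=0.137
apply F[15]=+1.096 → step 16: x=-0.105, v=-0.200, θ=0.010, ω=0.116
apply F[16]=+1.021 → step 17: x=-0.109, v=-0.181, θ=0.012, ω=0.098
apply F[17]=+0.951 → step 18: x=-0.112, v=-0.164, θ=0.014, ω=0.082
apply F[18]=+0.884 → step 19: x=-0.115, v=-0.148, θ=0.016, ω=0.067
apply F[19]=+0.821 → step 20: x=-0.118, v=-0.133, θ=0.017, ω=0.055
apply F[20]=+0.764 → step 21: x=-0.121, v=-0.120, θ=0.018, ω=0.043
apply F[21]=+0.711 → step 22: x=-0.123, v=-0.107, θ=0.019, ω=0.034
apply F[22]=+0.661 → step 23: x=-0.125, v=-0.096, θ=0.019, ω=0.025
apply F[23]=+0.616 → step 24: x=-0.127, v=-0.086, θ=0.020, ω=0.018
apply F[24]=+0.575 → step 25: x=-0.128, v=-0.076, θ=0.020, ω=0.011
apply F[25]=+0.537 → step 26: x=-0.130, v=-0.067, θ=0.020, ω=0.005
apply F[26]=+0.503 → step 27: x=-0.131, v=-0.058, θ=0.020, ω=0.000
apply F[27]=+0.470 → step 28: x=-0.132, v=-0.051, θ=0.020, ω=-0.004
apply F[28]=+0.441 → step 29: x=-0.133, v=-0.043, θ=0.020, ω=-0.007
apply F[29]=+0.414 → step 30: x=-0.134, v=-0.037, θ=0.020, ω=-0.011
apply F[30]=+0.389 → step 31: x=-0.135, v=-0.030, θ=0.019, ω=-0.013
apply F[31]=+0.366 → step 32: x=-0.135, v=-0.025, θ=0.019, ω=-0.016
apply F[32]=+0.345 → step 33: x=-0.136, v=-0.019, θ=0.019, ω=-0.017
max |θ| = 0.080 ≤ 0.116 over all 34 states.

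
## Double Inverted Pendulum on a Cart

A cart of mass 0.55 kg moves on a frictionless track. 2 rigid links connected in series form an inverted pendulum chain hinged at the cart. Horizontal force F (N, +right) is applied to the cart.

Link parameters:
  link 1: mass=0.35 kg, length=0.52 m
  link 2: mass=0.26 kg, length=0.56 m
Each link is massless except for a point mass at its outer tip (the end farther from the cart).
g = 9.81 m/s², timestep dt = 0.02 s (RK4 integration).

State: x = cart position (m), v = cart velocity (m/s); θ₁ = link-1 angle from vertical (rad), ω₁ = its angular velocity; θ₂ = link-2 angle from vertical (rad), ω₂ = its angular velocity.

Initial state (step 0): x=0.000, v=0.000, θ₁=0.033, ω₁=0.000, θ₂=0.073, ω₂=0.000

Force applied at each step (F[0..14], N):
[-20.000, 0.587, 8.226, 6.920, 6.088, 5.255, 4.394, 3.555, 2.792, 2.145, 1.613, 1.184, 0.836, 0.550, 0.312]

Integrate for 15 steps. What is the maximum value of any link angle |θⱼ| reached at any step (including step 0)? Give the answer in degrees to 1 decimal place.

apply F[0]=-20.000 → step 1: x=-0.007, v=-0.734, θ₁=0.047, ω₁=1.416, θ₂=0.073, ω₂=0.018
apply F[1]=+0.587 → step 2: x=-0.022, v=-0.725, θ₁=0.075, ω₁=1.418, θ₂=0.074, ω₂=0.025
apply F[2]=+8.226 → step 3: x=-0.034, v=-0.445, θ₁=0.099, ω₁=0.921, θ₂=0.074, ω₂=0.015
apply F[3]=+6.920 → step 4: x=-0.040, v=-0.219, θ₁=0.113, ω₁=0.538, θ₂=0.074, ω₂=-0.006
apply F[4]=+6.088 → step 5: x=-0.043, v=-0.026, θ₁=0.121, ω₁=0.227, θ₂=0.074, ω₂=-0.036
apply F[5]=+5.255 → step 6: x=-0.042, v=0.136, θ₁=0.123, ω₁=-0.021, θ₂=0.073, ω₂=-0.068
apply F[6]=+4.394 → step 7: x=-0.038, v=0.268, θ₁=0.121, ω₁=-0.211, θ₂=0.071, ω₂=-0.101
apply F[7]=+3.555 → step 8: x=-0.031, v=0.370, θ₁=0.115, ω₁=-0.348, θ₂=0.069, ω₂=-0.132
apply F[8]=+2.792 → step 9: x=-0.023, v=0.447, θ₁=0.107, ω₁=-0.440, θ₂=0.066, ω₂=-0.160
apply F[9]=+2.145 → step 10: x=-0.014, v=0.502, θ₁=0.098, ω₁=-0.496, θ₂=0.062, ω₂=-0.183
apply F[10]=+1.613 → step 11: x=-0.003, v=0.541, θ₁=0.088, ω₁=-0.526, θ₂=0.058, ω₂=-0.203
apply F[11]=+1.184 → step 12: x=0.008, v=0.566, θ₁=0.077, ω₁=-0.536, θ₂=0.054, ω₂=-0.219
apply F[12]=+0.836 → step 13: x=0.019, v=0.581, θ₁=0.066, ω₁=-0.533, θ₂=0.050, ω₂=-0.231
apply F[13]=+0.550 → step 14: x=0.031, v=0.588, θ₁=0.056, ω₁=-0.519, θ₂=0.045, ω₂=-0.239
apply F[14]=+0.312 → step 15: x=0.043, v=0.588, θ₁=0.046, ω₁=-0.499, θ₂=0.040, ω₂=-0.244
Max |angle| over trajectory = 0.123 rad = 7.0°.

Answer: 7.0°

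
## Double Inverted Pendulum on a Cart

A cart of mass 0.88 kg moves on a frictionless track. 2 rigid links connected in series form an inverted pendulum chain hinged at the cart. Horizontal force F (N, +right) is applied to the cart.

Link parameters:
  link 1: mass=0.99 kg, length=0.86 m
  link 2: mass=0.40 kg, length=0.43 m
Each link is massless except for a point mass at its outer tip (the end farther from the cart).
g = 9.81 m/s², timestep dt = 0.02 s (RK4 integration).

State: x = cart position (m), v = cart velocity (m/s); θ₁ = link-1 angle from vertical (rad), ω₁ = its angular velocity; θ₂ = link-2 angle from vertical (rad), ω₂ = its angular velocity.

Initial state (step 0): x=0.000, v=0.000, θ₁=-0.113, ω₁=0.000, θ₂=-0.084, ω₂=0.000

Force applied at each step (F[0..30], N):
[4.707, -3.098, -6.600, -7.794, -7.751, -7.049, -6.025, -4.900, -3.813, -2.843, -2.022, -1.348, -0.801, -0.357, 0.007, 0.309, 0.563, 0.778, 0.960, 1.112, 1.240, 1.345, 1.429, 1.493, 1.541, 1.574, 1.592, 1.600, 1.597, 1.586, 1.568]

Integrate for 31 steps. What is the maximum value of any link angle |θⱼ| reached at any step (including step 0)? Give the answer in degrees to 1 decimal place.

apply F[0]=+4.707 → step 1: x=0.001, v=0.139, θ₁=-0.115, ω₁=-0.189, θ₂=-0.084, ω₂=0.017
apply F[1]=-3.098 → step 2: x=0.004, v=0.105, θ₁=-0.119, ω₁=-0.179, θ₂=-0.083, ω₂=0.039
apply F[2]=-6.600 → step 3: x=0.005, v=-0.006, θ₁=-0.121, ω₁=-0.083, θ₂=-0.082, ω₂=0.064
apply F[3]=-7.794 → step 4: x=0.003, v=-0.142, θ₁=-0.122, ω₁=0.044, θ₂=-0.081, ω₂=0.092
apply F[4]=-7.751 → step 5: x=-0.001, v=-0.278, θ₁=-0.119, ω₁=0.169, θ₂=-0.079, ω₂=0.120
apply F[5]=-7.049 → step 6: x=-0.008, v=-0.400, θ₁=-0.115, ω₁=0.279, θ₂=-0.076, ω₂=0.147
apply F[6]=-6.025 → step 7: x=-0.017, v=-0.501, θ₁=-0.109, ω₁=0.367, θ₂=-0.073, ω₂=0.172
apply F[7]=-4.900 → step 8: x=-0.027, v=-0.579, θ₁=-0.101, ω₁=0.430, θ₂=-0.069, ω₂=0.194
apply F[8]=-3.813 → step 9: x=-0.040, v=-0.636, θ₁=-0.092, ω₁=0.471, θ₂=-0.065, ω₂=0.213
apply F[9]=-2.843 → step 10: x=-0.053, v=-0.674, θ₁=-0.082, ω₁=0.493, θ₂=-0.061, ω₂=0.228
apply F[10]=-2.022 → step 11: x=-0.066, v=-0.697, θ₁=-0.072, ω₁=0.500, θ₂=-0.056, ω₂=0.240
apply F[11]=-1.348 → step 12: x=-0.080, v=-0.707, θ₁=-0.062, ω₁=0.496, θ₂=-0.051, ω₂=0.249
apply F[12]=-0.801 → step 13: x=-0.095, v=-0.708, θ₁=-0.052, ω₁=0.483, θ₂=-0.046, ω₂=0.254
apply F[13]=-0.357 → step 14: x=-0.109, v=-0.702, θ₁=-0.043, ω₁=0.464, θ₂=-0.041, ω₂=0.257
apply F[14]=+0.007 → step 15: x=-0.123, v=-0.690, θ₁=-0.034, ω₁=0.442, θ₂=-0.036, ω₂=0.257
apply F[15]=+0.309 → step 16: x=-0.136, v=-0.674, θ₁=-0.025, ω₁=0.417, θ₂=-0.031, ω₂=0.254
apply F[16]=+0.563 → step 17: x=-0.149, v=-0.655, θ₁=-0.017, ω₁=0.391, θ₂=-0.026, ω₂=0.250
apply F[17]=+0.778 → step 18: x=-0.162, v=-0.633, θ₁=-0.010, ω₁=0.363, θ₂=-0.021, ω₂=0.244
apply F[18]=+0.960 → step 19: x=-0.175, v=-0.609, θ₁=-0.003, ω₁=0.335, θ₂=-0.016, ω₂=0.236
apply F[19]=+1.112 → step 20: x=-0.187, v=-0.584, θ₁=0.004, ω₁=0.308, θ₂=-0.011, ω₂=0.227
apply F[20]=+1.240 → step 21: x=-0.198, v=-0.558, θ₁=0.010, ω₁=0.280, θ₂=-0.007, ω₂=0.217
apply F[21]=+1.345 → step 22: x=-0.209, v=-0.531, θ₁=0.015, ω₁=0.254, θ₂=-0.002, ω₂=0.206
apply F[22]=+1.429 → step 23: x=-0.219, v=-0.504, θ₁=0.020, ω₁=0.228, θ₂=0.002, ω₂=0.195
apply F[23]=+1.493 → step 24: x=-0.229, v=-0.477, θ₁=0.024, ω₁=0.203, θ₂=0.005, ω₂=0.183
apply F[24]=+1.541 → step 25: x=-0.238, v=-0.450, θ₁=0.028, ω₁=0.179, θ₂=0.009, ω₂=0.171
apply F[25]=+1.574 → step 26: x=-0.247, v=-0.424, θ₁=0.031, ω₁=0.157, θ₂=0.012, ω₂=0.158
apply F[26]=+1.592 → step 27: x=-0.255, v=-0.398, θ₁=0.034, ω₁=0.136, θ₂=0.015, ω₂=0.146
apply F[27]=+1.600 → step 28: x=-0.263, v=-0.372, θ₁=0.037, ω₁=0.116, θ₂=0.018, ω₂=0.134
apply F[28]=+1.597 → step 29: x=-0.270, v=-0.348, θ₁=0.039, ω₁=0.098, θ₂=0.021, ω₂=0.122
apply F[29]=+1.586 → step 30: x=-0.277, v=-0.324, θ₁=0.041, ω₁=0.081, θ₂=0.023, ω₂=0.110
apply F[30]=+1.568 → step 31: x=-0.283, v=-0.301, θ₁=0.042, ω₁=0.066, θ₂=0.025, ω₂=0.099
Max |angle| over trajectory = 0.122 rad = 7.0°.

Answer: 7.0°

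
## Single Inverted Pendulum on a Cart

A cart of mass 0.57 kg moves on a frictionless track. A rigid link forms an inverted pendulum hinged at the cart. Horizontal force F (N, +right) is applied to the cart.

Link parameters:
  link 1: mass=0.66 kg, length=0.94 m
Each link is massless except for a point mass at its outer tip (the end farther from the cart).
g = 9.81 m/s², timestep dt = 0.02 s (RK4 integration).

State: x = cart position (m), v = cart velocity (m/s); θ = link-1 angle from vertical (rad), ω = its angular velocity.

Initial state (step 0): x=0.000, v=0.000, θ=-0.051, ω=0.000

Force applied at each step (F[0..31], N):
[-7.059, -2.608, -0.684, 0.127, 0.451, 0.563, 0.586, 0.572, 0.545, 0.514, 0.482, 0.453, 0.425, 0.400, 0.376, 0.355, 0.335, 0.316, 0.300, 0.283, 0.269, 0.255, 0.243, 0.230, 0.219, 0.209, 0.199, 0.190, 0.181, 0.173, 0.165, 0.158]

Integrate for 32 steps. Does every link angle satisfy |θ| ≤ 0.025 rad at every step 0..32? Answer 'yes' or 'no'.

Answer: no

Derivation:
apply F[0]=-7.059 → step 1: x=-0.002, v=-0.236, θ=-0.049, ω=0.240
apply F[1]=-2.608 → step 2: x=-0.008, v=-0.317, θ=-0.043, ω=0.316
apply F[2]=-0.684 → step 3: x=-0.014, v=-0.332, θ=-0.037, ω=0.324
apply F[3]=+0.127 → step 4: x=-0.021, v=-0.320, θ=-0.030, ω=0.304
apply F[4]=+0.451 → step 5: x=-0.027, v=-0.298, θ=-0.025, ω=0.275
apply F[5]=+0.563 → step 6: x=-0.033, v=-0.273, θ=-0.019, ω=0.244
apply F[6]=+0.586 → step 7: x=-0.038, v=-0.249, θ=-0.015, ω=0.215
apply F[7]=+0.572 → step 8: x=-0.043, v=-0.226, θ=-0.011, ω=0.188
apply F[8]=+0.545 → step 9: x=-0.047, v=-0.204, θ=-0.007, ω=0.163
apply F[9]=+0.514 → step 10: x=-0.051, v=-0.185, θ=-0.004, ω=0.142
apply F[10]=+0.482 → step 11: x=-0.054, v=-0.168, θ=-0.002, ω=0.122
apply F[11]=+0.453 → step 12: x=-0.058, v=-0.152, θ=0.001, ω=0.105
apply F[12]=+0.425 → step 13: x=-0.060, v=-0.137, θ=0.003, ω=0.090
apply F[13]=+0.400 → step 14: x=-0.063, v=-0.124, θ=0.004, ω=0.077
apply F[14]=+0.376 → step 15: x=-0.065, v=-0.112, θ=0.006, ω=0.065
apply F[15]=+0.355 → step 16: x=-0.068, v=-0.101, θ=0.007, ω=0.055
apply F[16]=+0.335 → step 17: x=-0.069, v=-0.091, θ=0.008, ω=0.045
apply F[17]=+0.316 → step 18: x=-0.071, v=-0.081, θ=0.009, ω=0.037
apply F[18]=+0.300 → step 19: x=-0.073, v=-0.073, θ=0.009, ω=0.030
apply F[19]=+0.283 → step 20: x=-0.074, v=-0.065, θ=0.010, ω=0.024
apply F[20]=+0.269 → step 21: x=-0.075, v=-0.058, θ=0.010, ω=0.019
apply F[21]=+0.255 → step 22: x=-0.076, v=-0.052, θ=0.011, ω=0.014
apply F[22]=+0.243 → step 23: x=-0.077, v=-0.046, θ=0.011, ω=0.010
apply F[23]=+0.230 → step 24: x=-0.078, v=-0.040, θ=0.011, ω=0.006
apply F[24]=+0.219 → step 25: x=-0.079, v=-0.035, θ=0.011, ω=0.003
apply F[25]=+0.209 → step 26: x=-0.080, v=-0.030, θ=0.011, ω=0.000
apply F[26]=+0.199 → step 27: x=-0.080, v=-0.026, θ=0.011, ω=-0.002
apply F[27]=+0.190 → step 28: x=-0.081, v=-0.022, θ=0.011, ω=-0.004
apply F[28]=+0.181 → step 29: x=-0.081, v=-0.018, θ=0.011, ω=-0.006
apply F[29]=+0.173 → step 30: x=-0.081, v=-0.014, θ=0.011, ω=-0.007
apply F[30]=+0.165 → step 31: x=-0.082, v=-0.011, θ=0.011, ω=-0.009
apply F[31]=+0.158 → step 32: x=-0.082, v=-0.008, θ=0.011, ω=-0.010
Max |angle| over trajectory = 0.051 rad; bound = 0.025 → exceeded.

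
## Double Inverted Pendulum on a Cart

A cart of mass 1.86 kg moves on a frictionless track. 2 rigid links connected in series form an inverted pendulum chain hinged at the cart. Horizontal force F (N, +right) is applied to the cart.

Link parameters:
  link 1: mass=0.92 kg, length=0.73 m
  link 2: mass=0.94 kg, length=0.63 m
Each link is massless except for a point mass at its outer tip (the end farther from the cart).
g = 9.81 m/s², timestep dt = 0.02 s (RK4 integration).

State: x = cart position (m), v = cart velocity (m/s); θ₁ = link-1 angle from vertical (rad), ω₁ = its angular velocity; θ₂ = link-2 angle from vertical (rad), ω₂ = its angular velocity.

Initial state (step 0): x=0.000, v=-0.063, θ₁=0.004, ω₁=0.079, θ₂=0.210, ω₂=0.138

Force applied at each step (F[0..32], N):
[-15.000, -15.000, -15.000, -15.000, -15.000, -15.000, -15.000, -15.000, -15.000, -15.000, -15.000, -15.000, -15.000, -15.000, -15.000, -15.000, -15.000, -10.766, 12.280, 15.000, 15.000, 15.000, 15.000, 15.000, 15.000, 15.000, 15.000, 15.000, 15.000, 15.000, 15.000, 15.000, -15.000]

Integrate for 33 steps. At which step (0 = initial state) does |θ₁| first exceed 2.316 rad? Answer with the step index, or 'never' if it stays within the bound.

Answer: never

Derivation:
apply F[0]=-15.000 → step 1: x=-0.003, v=-0.225, θ₁=0.007, ω₁=0.250, θ₂=0.214, ω₂=0.261
apply F[1]=-15.000 → step 2: x=-0.009, v=-0.388, θ₁=0.014, ω₁=0.425, θ₂=0.220, ω₂=0.382
apply F[2]=-15.000 → step 3: x=-0.018, v=-0.553, θ₁=0.024, ω₁=0.606, θ₂=0.229, ω₂=0.500
apply F[3]=-15.000 → step 4: x=-0.031, v=-0.720, θ₁=0.038, ω₁=0.794, θ₂=0.240, ω₂=0.613
apply F[4]=-15.000 → step 5: x=-0.047, v=-0.889, θ₁=0.056, ω₁=0.994, θ₂=0.254, ω₂=0.720
apply F[5]=-15.000 → step 6: x=-0.067, v=-1.061, θ₁=0.078, ω₁=1.206, θ₂=0.269, ω₂=0.817
apply F[6]=-15.000 → step 7: x=-0.090, v=-1.235, θ₁=0.105, ω₁=1.432, θ₂=0.286, ω₂=0.903
apply F[7]=-15.000 → step 8: x=-0.116, v=-1.412, θ₁=0.136, ω₁=1.675, θ₂=0.305, ω₂=0.976
apply F[8]=-15.000 → step 9: x=-0.146, v=-1.590, θ₁=0.172, ω₁=1.934, θ₂=0.325, ω₂=1.033
apply F[9]=-15.000 → step 10: x=-0.180, v=-1.768, θ₁=0.213, ω₁=2.208, θ₂=0.346, ω₂=1.073
apply F[10]=-15.000 → step 11: x=-0.217, v=-1.943, θ₁=0.260, ω₁=2.496, θ₂=0.368, ω₂=1.097
apply F[11]=-15.000 → step 12: x=-0.257, v=-2.113, θ₁=0.313, ω₁=2.791, θ₂=0.390, ω₂=1.106
apply F[12]=-15.000 → step 13: x=-0.301, v=-2.273, θ₁=0.372, ω₁=3.089, θ₂=0.412, ω₂=1.106
apply F[13]=-15.000 → step 14: x=-0.348, v=-2.419, θ₁=0.436, ω₁=3.380, θ₂=0.434, ω₂=1.104
apply F[14]=-15.000 → step 15: x=-0.398, v=-2.548, θ₁=0.507, ω₁=3.656, θ₂=0.456, ω₂=1.110
apply F[15]=-15.000 → step 16: x=-0.450, v=-2.655, θ₁=0.582, ω₁=3.908, θ₂=0.479, ω₂=1.136
apply F[16]=-15.000 → step 17: x=-0.504, v=-2.739, θ₁=0.663, ω₁=4.133, θ₂=0.502, ω₂=1.192
apply F[17]=-10.766 → step 18: x=-0.559, v=-2.768, θ₁=0.747, ω₁=4.300, θ₂=0.527, ω₂=1.274
apply F[18]=+12.280 → step 19: x=-0.613, v=-2.613, θ₁=0.834, ω₁=4.328, θ₂=0.552, ω₂=1.299
apply F[19]=+15.000 → step 20: x=-0.663, v=-2.436, θ₁=0.920, ω₁=4.365, θ₂=0.579, ω₂=1.320
apply F[20]=+15.000 → step 21: x=-0.710, v=-2.252, θ₁=1.008, ω₁=4.425, θ₂=0.605, ω₂=1.351
apply F[21]=+15.000 → step 22: x=-0.753, v=-2.062, θ₁=1.098, ω₁=4.505, θ₂=0.633, ω₂=1.396
apply F[22]=+15.000 → step 23: x=-0.793, v=-1.863, θ₁=1.189, ω₁=4.603, θ₂=0.661, ω₂=1.460
apply F[23]=+15.000 → step 24: x=-0.828, v=-1.653, θ₁=1.282, ω₁=4.719, θ₂=0.691, ω₂=1.548
apply F[24]=+15.000 → step 25: x=-0.859, v=-1.431, θ₁=1.377, ω₁=4.853, θ₂=0.723, ω₂=1.666
apply F[25]=+15.000 → step 26: x=-0.885, v=-1.194, θ₁=1.476, ω₁=5.003, θ₂=0.758, ω₂=1.820
apply F[26]=+15.000 → step 27: x=-0.906, v=-0.942, θ₁=1.578, ω₁=5.171, θ₂=0.796, ω₂=2.019
apply F[27]=+15.000 → step 28: x=-0.923, v=-0.672, θ₁=1.683, ω₁=5.357, θ₂=0.839, ω₂=2.273
apply F[28]=+15.000 → step 29: x=-0.933, v=-0.384, θ₁=1.792, ω₁=5.559, θ₂=0.888, ω₂=2.591
apply F[29]=+15.000 → step 30: x=-0.938, v=-0.075, θ₁=1.905, ω₁=5.776, θ₂=0.943, ω₂=2.987
apply F[30]=+15.000 → step 31: x=-0.936, v=0.255, θ₁=2.023, ω₁=6.004, θ₂=1.008, ω₂=3.477
apply F[31]=+15.000 → step 32: x=-0.927, v=0.606, θ₁=2.146, ω₁=6.234, θ₂=1.083, ω₂=4.081
apply F[32]=-15.000 → step 33: x=-0.914, v=0.732, θ₁=2.270, ω₁=6.183, θ₂=1.175, ω₂=5.094
max |θ₁| = 2.270 ≤ 2.316 over all 34 states.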